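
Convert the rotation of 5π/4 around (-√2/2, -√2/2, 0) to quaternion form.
-0.3827 - 0.6533i - 0.6533j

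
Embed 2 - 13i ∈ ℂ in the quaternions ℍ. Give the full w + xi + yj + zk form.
2 - 13i + 0j + 0k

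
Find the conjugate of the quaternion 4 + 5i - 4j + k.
4 - 5i + 4j - k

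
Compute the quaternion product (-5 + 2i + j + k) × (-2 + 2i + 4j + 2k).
-16i - 24j - 6k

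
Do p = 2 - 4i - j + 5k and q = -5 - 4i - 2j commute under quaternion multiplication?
No: pq = -28 + 22i - 19j - 21k ≠ -28 + 2i + 21j - 29k = qp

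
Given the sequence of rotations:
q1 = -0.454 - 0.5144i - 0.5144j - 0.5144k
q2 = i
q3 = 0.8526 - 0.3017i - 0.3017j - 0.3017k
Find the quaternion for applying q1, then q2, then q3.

q2 · q1 = 0.5144 - 0.454i + 0.5144j - 0.5144k
q3 · q2 · q1 = 0.3016 - 0.2319i + 0.2652j - 0.8859k
0.3016 - 0.2319i + 0.2652j - 0.8859k


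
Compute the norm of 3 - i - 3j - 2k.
√23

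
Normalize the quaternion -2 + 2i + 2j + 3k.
-0.4364 + 0.4364i + 0.4364j + 0.6547k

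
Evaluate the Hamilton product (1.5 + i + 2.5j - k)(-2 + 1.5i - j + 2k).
4.25i - 10j + 0.25k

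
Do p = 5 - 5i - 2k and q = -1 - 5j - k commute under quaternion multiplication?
No: pq = -7 - 5i - 30j + 22k ≠ -7 + 15i - 20j - 28k = qp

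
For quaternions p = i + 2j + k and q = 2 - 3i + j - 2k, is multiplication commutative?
No: pq = 3 - 3i + 3j + 9k ≠ 3 + 7i + 5j - 5k = qp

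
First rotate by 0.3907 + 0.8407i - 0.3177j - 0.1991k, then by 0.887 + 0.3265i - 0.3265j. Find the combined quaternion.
-0.0317 + 0.9383i - 0.3444j - 0.0058k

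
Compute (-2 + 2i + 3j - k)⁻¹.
-0.1111 - 0.1111i - 0.1667j + 0.0556k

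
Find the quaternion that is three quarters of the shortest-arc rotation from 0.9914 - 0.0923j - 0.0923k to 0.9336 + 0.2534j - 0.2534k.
0.9618 + 0.1685j - 0.2158k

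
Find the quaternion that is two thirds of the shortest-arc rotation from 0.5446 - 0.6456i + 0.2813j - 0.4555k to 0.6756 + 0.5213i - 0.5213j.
-0.3055 - 0.736i + 0.565j - 0.2138k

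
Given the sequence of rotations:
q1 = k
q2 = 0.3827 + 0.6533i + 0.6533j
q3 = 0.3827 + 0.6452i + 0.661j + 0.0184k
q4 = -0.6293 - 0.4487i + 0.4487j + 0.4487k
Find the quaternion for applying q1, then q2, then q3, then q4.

q2 · q1 = 0.6533i - 0.6533j + 0.3827k
q3 · q2 · q1 = 0.0033 + 0.515i - 0.4849j - 0.7069k
q4 · q3 · q2 · q1 = 0.7638 - 0.4252i + 0.2205j + 0.4328k
0.7638 - 0.4252i + 0.2205j + 0.4328k


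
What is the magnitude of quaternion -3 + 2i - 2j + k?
√18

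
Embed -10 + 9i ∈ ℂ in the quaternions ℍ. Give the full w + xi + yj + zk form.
-10 + 9i + 0j + 0k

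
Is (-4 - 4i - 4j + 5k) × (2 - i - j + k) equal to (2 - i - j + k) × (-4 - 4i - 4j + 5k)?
No: pq = -21 - 3i - 5j + 6k ≠ -21 - 5i - 3j + 6k = qp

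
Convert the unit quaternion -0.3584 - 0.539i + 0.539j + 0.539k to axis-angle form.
axis = (-√3/3, √3/3, √3/3), θ = 222°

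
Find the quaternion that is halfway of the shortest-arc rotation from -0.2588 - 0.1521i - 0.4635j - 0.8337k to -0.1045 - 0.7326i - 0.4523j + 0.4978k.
-0.1056 + 0.3974i - 0.0077j - 0.9115k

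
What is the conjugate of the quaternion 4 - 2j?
4 + 2j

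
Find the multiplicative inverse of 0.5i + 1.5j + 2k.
-0.0769i - 0.2308j - 0.3077k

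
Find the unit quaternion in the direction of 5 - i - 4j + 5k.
0.6108 - 0.1222i - 0.4887j + 0.6108k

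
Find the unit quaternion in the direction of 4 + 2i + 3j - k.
0.7303 + 0.3651i + 0.5477j - 0.1826k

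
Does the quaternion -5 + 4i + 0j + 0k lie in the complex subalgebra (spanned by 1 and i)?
Yes. The quaternion -5 + 4i has j- and k-coefficients y = z = 0, so it lies in the complex subalgebra spanned by 1 and i.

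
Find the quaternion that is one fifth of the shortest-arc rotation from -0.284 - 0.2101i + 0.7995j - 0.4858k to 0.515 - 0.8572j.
-0.341 - 0.1717i + 0.8347j - 0.397k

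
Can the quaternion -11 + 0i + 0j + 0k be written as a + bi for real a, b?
Yes. The quaternion -11 has j- and k-coefficients y = z = 0, so it lies in the complex subalgebra spanned by 1 and i.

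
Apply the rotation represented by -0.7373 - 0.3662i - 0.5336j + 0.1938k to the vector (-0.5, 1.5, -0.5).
(0.515, 1.306, 0.883)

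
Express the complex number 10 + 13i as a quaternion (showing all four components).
10 + 13i + 0j + 0k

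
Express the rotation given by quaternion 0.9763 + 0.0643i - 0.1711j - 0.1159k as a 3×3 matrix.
[[0.9146, 0.2043, -0.349], [-0.2483, 0.9649, -0.0859], [0.3192, 0.1652, 0.9332]]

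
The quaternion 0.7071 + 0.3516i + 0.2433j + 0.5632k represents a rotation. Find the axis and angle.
axis = (0.4972, 0.3441, 0.7965), θ = π/2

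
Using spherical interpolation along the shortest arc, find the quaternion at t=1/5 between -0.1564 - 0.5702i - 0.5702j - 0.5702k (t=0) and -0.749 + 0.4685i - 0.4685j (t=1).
-0.3607 - 0.3918i - 0.6622j - 0.527k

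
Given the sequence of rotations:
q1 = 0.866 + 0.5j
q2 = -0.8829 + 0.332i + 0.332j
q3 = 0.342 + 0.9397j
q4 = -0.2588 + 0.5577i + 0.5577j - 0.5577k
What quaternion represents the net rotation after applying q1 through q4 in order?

q2 · q1 = -0.9306 + 0.2875i - 0.1539j + 0.166k
q3 · q2 · q1 = -0.1736 + 0.2543i - 0.9271j - 0.2134k
q4 · q3 · q2 · q1 = 0.3011 - 0.7987i + 0.1203j - 0.5068k
0.3011 - 0.7987i + 0.1203j - 0.5068k


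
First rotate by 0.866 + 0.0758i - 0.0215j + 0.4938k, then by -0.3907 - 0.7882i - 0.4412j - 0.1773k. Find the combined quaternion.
-0.2005 - 0.9339i + 0.0021j - 0.2961k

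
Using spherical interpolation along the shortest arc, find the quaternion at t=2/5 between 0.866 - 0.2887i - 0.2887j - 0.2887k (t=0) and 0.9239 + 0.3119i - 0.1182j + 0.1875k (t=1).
0.9644 - 0.0491i - 0.2381j - 0.1038k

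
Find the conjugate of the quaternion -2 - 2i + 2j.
-2 + 2i - 2j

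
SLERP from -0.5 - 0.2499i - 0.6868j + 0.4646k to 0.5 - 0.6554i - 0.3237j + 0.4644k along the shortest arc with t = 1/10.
-0.4091 - 0.3213i - 0.6924j + 0.5k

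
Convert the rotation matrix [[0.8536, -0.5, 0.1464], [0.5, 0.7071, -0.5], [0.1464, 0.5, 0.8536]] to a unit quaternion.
0.9239 + 0.2706i + 0.2706k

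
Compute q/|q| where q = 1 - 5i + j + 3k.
0.1667 - 0.8333i + 0.1667j + 0.5k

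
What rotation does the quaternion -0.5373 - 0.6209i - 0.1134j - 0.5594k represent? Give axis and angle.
axis = (-0.7362, -0.1345, -0.6633), θ = 245°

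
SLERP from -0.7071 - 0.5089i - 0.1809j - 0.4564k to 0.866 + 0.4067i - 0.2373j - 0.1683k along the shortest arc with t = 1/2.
-0.8532 - 0.4966i + 0.0306j - 0.1563k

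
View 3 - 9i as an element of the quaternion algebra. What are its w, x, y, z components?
3 - 9i + 0j + 0k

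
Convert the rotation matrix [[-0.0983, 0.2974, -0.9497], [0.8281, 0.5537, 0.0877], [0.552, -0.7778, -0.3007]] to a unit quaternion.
0.5373 - 0.4027i - 0.6987j + 0.2469k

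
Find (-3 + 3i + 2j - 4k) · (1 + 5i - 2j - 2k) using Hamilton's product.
-22 - 24i - 6j - 14k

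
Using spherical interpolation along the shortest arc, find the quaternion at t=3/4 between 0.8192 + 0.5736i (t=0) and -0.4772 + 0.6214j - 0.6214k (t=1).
0.655 + 0.1796i - 0.519j + 0.519k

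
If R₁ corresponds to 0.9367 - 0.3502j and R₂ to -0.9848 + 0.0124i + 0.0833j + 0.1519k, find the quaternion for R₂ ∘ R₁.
-0.8933 + 0.0648i + 0.4229j + 0.1379k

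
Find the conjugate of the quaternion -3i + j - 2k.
3i - j + 2k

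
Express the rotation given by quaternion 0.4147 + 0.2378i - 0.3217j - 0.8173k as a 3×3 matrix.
[[-0.5429, 0.5249, -0.6555], [-0.8309, -0.4491, 0.3286], [-0.1219, 0.7231, 0.6799]]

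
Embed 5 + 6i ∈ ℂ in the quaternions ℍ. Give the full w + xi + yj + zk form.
5 + 6i + 0j + 0k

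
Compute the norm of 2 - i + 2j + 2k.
√13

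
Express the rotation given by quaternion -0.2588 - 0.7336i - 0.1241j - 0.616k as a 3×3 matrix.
[[0.2103, -0.1368, 0.968], [0.5009, -0.8352, -0.2268], [0.8396, 0.5326, -0.1071]]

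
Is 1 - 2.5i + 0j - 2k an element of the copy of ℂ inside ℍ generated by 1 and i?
No. The quaternion 1 - 2.5i - 2k has j-coefficient y = 0 and k-coefficient z = -2, not both zero, so it does not lie in the complex subalgebra spanned by 1 and i.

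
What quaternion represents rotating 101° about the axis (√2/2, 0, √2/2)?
0.6361 + 0.5456i + 0.5456k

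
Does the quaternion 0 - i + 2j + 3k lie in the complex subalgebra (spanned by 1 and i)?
No. The quaternion -i + 2j + 3k has j-coefficient y = 2 and k-coefficient z = 3, not both zero, so it does not lie in the complex subalgebra spanned by 1 and i.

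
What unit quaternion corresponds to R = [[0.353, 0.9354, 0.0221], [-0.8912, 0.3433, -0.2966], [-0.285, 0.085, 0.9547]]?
0.8141 + 0.1172i + 0.0943j - 0.5609k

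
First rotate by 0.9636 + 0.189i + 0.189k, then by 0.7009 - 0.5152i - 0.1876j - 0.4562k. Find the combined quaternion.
0.859 - 0.3994i - 0.1696j - 0.2717k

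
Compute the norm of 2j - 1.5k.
2.5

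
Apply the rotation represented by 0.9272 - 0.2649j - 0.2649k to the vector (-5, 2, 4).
(-4.579, 4.737, 1.263)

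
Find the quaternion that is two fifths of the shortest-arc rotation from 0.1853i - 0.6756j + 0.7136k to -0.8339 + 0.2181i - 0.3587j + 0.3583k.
-0.3862 + 0.2254i - 0.6197j + 0.645k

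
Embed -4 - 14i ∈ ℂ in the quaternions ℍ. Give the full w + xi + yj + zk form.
-4 - 14i + 0j + 0k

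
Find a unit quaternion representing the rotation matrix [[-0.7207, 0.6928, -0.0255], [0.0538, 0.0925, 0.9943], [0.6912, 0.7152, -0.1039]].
-0.2588 + 0.2696i + 0.6923j + 0.6173k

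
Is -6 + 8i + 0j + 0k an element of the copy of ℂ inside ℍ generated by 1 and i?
Yes. The quaternion -6 + 8i has j- and k-coefficients y = z = 0, so it lies in the complex subalgebra spanned by 1 and i.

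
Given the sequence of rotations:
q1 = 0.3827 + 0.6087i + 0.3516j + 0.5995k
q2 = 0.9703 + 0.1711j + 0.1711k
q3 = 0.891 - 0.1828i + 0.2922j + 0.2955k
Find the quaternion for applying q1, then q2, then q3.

q2 · q1 = 0.2086 + 0.633i + 0.5108j + 0.543k
q3 · q2 · q1 = -0.0081 + 0.5336i + 0.8024j + 0.2671k
-0.0081 + 0.5336i + 0.8024j + 0.2671k


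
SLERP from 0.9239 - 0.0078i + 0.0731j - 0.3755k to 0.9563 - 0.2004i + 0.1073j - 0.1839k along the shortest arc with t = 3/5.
0.9521 - 0.1244i + 0.0945j - 0.2631k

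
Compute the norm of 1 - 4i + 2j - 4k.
√37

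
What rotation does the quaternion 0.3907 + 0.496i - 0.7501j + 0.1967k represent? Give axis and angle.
axis = (0.5388, -0.8149, 0.2137), θ = 134°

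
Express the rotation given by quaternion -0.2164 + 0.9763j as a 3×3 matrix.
[[-0.9063, 0, -0.4225], [0, 1, 0], [0.4225, 0, -0.9063]]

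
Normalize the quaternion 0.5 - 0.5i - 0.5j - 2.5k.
0.189 - 0.189i - 0.189j - 0.9449k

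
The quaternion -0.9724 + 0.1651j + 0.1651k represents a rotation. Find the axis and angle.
axis = (0, √2/2, √2/2), θ = 333°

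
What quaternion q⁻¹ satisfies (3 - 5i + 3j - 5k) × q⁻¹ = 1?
0.0441 + 0.0735i - 0.0441j + 0.0735k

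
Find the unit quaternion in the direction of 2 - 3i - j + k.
0.5164 - 0.7746i - 0.2582j + 0.2582k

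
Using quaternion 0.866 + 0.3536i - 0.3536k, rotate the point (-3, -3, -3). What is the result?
(-3.337, 2.175, -3.337)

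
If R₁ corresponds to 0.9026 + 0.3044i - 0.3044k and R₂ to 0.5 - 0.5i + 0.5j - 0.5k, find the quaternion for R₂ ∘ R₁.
0.4513 - 0.4513i + 0.1469j - 0.7557k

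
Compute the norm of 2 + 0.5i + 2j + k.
3.041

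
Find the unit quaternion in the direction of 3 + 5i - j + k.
0.5 + 0.8333i - 0.1667j + 0.1667k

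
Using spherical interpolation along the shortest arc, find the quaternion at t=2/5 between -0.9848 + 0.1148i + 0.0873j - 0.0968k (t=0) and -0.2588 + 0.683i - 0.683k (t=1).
-0.815 + 0.4137i + 0.0611j - 0.4011k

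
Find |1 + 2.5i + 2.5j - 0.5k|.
3.708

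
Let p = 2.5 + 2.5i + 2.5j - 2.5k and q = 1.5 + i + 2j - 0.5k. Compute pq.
-5 + 10i + 7.5j - 2.5k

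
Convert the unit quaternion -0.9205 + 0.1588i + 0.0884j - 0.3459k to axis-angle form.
axis = (0.4064, 0.2262, -0.8852), θ = 314°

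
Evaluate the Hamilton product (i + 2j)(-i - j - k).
3 - 2i + j + k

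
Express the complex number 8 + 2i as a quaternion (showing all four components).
8 + 2i + 0j + 0k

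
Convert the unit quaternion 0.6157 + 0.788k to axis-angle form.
axis = (0, 0, 1), θ = 104°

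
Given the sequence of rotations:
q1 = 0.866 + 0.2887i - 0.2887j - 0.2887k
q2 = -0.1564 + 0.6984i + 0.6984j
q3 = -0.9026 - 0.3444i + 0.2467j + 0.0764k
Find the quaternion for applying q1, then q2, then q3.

q2 · q1 = -0.1354 + 0.358i + 0.8516j - 0.3581k
q3 · q2 · q1 = 0.0628 - 0.4299i - 0.898j - 0.0687k
0.0628 - 0.4299i - 0.898j - 0.0687k


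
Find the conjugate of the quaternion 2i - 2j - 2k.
-2i + 2j + 2k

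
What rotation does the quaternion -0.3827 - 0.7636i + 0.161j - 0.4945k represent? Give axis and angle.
axis = (-0.8265, 0.1743, -0.5352), θ = 5π/4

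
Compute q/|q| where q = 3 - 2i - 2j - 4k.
0.5222 - 0.3482i - 0.3482j - 0.6963k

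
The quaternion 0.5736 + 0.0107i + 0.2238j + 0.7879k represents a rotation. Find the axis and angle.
axis = (0.0131, 0.2732, 0.9619), θ = 110°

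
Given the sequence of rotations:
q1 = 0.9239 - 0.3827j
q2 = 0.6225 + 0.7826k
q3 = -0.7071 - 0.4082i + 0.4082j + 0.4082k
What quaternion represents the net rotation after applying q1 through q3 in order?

q2 · q1 = 0.5751 + 0.2995i - 0.2382j + 0.723k
q3 · q2 · q1 = -0.4823 - 0.0542i + 0.8206j - 0.3015k
-0.4823 - 0.0542i + 0.8206j - 0.3015k


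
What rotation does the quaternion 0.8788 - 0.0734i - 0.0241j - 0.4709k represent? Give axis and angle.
axis = (-0.1538, -0.0505, -0.9868), θ = 57°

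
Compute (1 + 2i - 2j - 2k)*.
1 - 2i + 2j + 2k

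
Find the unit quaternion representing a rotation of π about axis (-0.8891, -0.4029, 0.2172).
-0.8891i - 0.4029j + 0.2172k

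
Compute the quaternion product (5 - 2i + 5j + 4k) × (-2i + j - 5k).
11 - 39i - 13j - 17k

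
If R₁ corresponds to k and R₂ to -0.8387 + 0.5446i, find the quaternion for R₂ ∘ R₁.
-0.5446j - 0.8387k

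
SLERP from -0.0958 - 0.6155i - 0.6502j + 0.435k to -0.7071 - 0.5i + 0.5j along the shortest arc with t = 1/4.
-0.3498 - 0.7458i - 0.4059j + 0.3958k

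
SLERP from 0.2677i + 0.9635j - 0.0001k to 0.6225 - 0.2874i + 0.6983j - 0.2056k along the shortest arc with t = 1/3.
0.2371 + 0.0847i + 0.9646j - 0.0784k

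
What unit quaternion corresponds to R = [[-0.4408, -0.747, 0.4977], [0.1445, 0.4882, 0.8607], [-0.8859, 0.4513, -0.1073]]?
0.4848 - 0.2111i + 0.7135j + 0.4597k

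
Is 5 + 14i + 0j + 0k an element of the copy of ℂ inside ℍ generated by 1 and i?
Yes. The quaternion 5 + 14i has j- and k-coefficients y = z = 0, so it lies in the complex subalgebra spanned by 1 and i.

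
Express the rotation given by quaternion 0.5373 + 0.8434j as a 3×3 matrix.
[[-0.4226, 0, 0.9063], [0, 1, 0], [-0.9063, 0, -0.4226]]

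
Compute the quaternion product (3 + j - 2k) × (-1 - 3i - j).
-2 - 11i + 2j + 5k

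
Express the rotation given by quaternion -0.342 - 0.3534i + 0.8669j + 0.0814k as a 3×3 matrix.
[[-0.5163, -0.557, -0.6505], [-0.6684, 0.737, -0.1006], [0.5354, 0.3829, -0.7528]]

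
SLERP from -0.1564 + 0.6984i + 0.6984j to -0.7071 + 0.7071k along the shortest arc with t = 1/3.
-0.4628 + 0.581i + 0.581j + 0.3327k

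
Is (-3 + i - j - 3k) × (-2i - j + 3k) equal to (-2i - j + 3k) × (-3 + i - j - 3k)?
No: pq = 10 + 6j - 12k ≠ 10 + 12i - 6k = qp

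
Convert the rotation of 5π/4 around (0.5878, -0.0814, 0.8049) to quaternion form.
-0.3827 + 0.5431i - 0.0752j + 0.7436k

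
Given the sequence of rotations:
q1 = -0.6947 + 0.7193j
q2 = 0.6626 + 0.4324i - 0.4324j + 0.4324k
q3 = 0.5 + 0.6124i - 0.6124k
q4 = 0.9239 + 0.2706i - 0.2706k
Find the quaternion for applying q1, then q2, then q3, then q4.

q2 · q1 = -0.1493 - 0.6114i + 0.777j + 0.0106k
q3 · q2 · q1 = 0.3063 + 0.0787i + 0.7564j + 0.5726k
q4 · q3 · q2 · q1 = 0.4166 + 0.3603i + 0.5226j + 0.6508k
0.4166 + 0.3603i + 0.5226j + 0.6508k


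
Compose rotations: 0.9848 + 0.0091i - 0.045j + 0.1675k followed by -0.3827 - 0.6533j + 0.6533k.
-0.5157 - 0.0835i - 0.6202j + 0.5852k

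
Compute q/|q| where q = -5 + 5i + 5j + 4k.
-0.5241 + 0.5241i + 0.5241j + 0.4193k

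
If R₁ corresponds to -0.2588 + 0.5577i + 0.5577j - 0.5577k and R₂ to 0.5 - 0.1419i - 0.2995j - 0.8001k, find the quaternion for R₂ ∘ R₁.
-0.3294 + 0.9288i - 0.169j + 0.0161k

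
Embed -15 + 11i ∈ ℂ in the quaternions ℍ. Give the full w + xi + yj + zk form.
-15 + 11i + 0j + 0k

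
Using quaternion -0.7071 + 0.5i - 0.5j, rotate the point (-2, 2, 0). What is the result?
(-2, 2, 0)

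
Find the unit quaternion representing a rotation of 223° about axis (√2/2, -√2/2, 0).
-0.3665 + 0.6579i - 0.6579j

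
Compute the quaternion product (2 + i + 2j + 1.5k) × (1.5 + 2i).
1 + 5.5i + 6j - 1.75k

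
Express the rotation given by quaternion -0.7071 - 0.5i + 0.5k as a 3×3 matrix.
[[0.5, 0.7071, -0.5], [-0.7071, 0, -0.7071], [-0.5, 0.7071, 0.5]]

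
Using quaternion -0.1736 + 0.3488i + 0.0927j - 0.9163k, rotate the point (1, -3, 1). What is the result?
(-0.607, 3.102, 1.005)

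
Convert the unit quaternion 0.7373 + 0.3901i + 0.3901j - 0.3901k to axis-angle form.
axis = (√3/3, √3/3, -√3/3), θ = 85°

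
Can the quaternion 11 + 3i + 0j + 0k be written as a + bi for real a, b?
Yes. The quaternion 11 + 3i has j- and k-coefficients y = z = 0, so it lies in the complex subalgebra spanned by 1 and i.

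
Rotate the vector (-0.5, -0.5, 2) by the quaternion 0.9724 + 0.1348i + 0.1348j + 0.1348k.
(0.246, -1.065, 1.818)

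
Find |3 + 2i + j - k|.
√15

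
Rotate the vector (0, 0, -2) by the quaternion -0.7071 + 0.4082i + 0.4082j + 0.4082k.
(0.488, -1.821, -0.667)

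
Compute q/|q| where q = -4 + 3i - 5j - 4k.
-0.4924 + 0.3693i - 0.6155j - 0.4924k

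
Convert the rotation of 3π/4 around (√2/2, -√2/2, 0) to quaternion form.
0.3827 + 0.6533i - 0.6533j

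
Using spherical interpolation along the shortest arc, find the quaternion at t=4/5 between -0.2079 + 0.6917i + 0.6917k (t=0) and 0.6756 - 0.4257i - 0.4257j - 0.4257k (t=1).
-0.6054 + 0.5045i + 0.3527j + 0.5045k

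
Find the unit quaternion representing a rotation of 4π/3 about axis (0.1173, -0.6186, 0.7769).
-0.5 + 0.1016i - 0.5357j + 0.6728k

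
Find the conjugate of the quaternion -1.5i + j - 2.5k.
1.5i - j + 2.5k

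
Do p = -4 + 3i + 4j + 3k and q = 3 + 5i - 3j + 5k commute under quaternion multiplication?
No: pq = -30 + 18i + 24j - 40k ≠ -30 - 40i + 24j + 18k = qp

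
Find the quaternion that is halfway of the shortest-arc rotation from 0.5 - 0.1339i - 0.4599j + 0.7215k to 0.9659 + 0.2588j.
0.8876 - 0.0811i - 0.1218j + 0.4368k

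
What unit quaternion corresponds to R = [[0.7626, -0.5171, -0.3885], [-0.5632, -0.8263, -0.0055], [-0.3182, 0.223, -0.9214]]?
0.061 + 0.9368i - 0.2883j - 0.1886k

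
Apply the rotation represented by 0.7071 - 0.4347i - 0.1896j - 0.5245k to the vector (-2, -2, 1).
(-2.381, 1.824, -0.066)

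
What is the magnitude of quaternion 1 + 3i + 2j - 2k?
√18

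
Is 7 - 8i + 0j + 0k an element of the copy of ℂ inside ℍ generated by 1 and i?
Yes. The quaternion 7 - 8i has j- and k-coefficients y = z = 0, so it lies in the complex subalgebra spanned by 1 and i.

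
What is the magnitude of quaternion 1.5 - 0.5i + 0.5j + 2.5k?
3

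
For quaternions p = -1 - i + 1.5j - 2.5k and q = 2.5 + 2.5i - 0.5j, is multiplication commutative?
No: pq = 0.75 - 6.25i - 2j - 9.5k ≠ 0.75 - 3.75i + 10.5j - 3k = qp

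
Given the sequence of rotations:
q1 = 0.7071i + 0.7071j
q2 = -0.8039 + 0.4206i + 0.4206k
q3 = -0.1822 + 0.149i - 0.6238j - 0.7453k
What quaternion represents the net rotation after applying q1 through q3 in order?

q2 · q1 = -0.2974 - 0.8658i - 0.271j + 0.2974k
q3 · q2 · q1 = 0.2358 - 0.2741i + 0.8359j - 0.413k
0.2358 - 0.2741i + 0.8359j - 0.413k


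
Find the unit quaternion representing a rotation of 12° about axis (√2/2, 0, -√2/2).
0.9945 + 0.0739i - 0.0739k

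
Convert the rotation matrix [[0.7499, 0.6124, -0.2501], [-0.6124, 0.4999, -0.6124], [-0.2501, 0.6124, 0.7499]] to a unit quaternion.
0.866 + 0.3536i - 0.3536k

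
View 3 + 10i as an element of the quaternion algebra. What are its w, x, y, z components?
3 + 10i + 0j + 0k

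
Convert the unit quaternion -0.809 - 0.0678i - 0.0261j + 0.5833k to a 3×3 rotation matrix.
[[0.3182, 0.9473, -0.0369], [-0.9402, 0.3103, -0.1401], [-0.1213, 0.0793, 0.9894]]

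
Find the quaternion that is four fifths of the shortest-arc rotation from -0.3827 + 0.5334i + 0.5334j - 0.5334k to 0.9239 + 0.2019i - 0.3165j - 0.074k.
-0.9072 - 0.0418i + 0.4128j - 0.0703k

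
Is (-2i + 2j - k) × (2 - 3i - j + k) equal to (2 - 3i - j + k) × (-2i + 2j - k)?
No: pq = -3 - 3i + 9j + 6k ≠ -3 - 5i - j - 10k = qp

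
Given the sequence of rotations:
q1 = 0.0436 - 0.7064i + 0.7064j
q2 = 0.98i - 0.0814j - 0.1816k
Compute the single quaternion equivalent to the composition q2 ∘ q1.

q2 · q1 = 0.7498 + 0.171i + 0.1247j + 0.6269k
0.7498 + 0.171i + 0.1247j + 0.6269k


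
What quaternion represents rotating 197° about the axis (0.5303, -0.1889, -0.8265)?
-0.1478 + 0.5245i - 0.1868j - 0.8174k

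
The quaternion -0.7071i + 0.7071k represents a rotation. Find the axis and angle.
axis = (-√2/2, 0, √2/2), θ = π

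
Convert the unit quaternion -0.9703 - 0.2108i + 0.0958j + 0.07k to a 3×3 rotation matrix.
[[0.9718, 0.0955, -0.2154], [-0.1762, 0.9013, -0.3957], [0.1564, 0.4225, 0.8928]]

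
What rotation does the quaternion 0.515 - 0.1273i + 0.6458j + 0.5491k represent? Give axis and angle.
axis = (-0.1485, 0.7534, 0.6406), θ = 118°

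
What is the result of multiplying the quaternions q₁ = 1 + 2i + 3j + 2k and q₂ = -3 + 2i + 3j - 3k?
-10 - 19i + 4j - 9k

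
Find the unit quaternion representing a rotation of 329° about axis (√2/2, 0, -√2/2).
-0.9636 + 0.189i - 0.189k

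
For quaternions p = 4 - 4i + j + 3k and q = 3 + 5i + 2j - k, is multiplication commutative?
No: pq = 33 + i + 22j - 8k ≠ 33 + 15i + 18k = qp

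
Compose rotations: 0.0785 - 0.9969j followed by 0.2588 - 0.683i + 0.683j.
0.7012 - 0.0536i - 0.2044j + 0.6809k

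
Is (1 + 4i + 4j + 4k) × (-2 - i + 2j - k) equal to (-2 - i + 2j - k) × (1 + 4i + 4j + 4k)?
No: pq = -2 - 21i - 6j + 3k ≠ -2 + 3i - 6j - 21k = qp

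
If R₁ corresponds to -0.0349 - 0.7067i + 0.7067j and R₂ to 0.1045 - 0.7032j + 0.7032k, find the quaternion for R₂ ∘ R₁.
0.4933 - 0.5708i - 0.3986j - 0.5215k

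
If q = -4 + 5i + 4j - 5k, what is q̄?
-4 - 5i - 4j + 5k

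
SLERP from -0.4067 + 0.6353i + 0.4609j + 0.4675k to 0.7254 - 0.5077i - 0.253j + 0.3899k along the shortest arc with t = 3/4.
-0.7053 + 0.5963i + 0.3394j - 0.1783k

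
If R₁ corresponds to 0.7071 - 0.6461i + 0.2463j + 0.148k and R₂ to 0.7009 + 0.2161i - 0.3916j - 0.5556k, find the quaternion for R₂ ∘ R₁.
0.8139 - 0.2212i + 0.2227j - 0.4889k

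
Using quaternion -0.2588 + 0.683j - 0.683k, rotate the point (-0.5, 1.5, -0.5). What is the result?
(0.079, 0.39, -1.61)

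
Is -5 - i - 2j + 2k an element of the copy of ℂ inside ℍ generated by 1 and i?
No. The quaternion -5 - i - 2j + 2k has j-coefficient y = -2 and k-coefficient z = 2, not both zero, so it does not lie in the complex subalgebra spanned by 1 and i.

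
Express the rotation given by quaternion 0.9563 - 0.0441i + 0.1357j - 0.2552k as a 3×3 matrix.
[[0.8329, 0.4761, 0.282], [-0.5001, 0.8659, 0.0151], [-0.237, -0.1536, 0.9593]]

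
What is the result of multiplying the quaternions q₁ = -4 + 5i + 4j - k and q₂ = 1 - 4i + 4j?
25i - 8j + 35k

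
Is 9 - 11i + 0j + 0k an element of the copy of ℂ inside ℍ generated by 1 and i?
Yes. The quaternion 9 - 11i has j- and k-coefficients y = z = 0, so it lies in the complex subalgebra spanned by 1 and i.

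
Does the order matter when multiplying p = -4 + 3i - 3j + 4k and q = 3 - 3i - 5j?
Yes: pq = -18 + 41i - j - 12k ≠ -18 + i + 23j + 36k = qp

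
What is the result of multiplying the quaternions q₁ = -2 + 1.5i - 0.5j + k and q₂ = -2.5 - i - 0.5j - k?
7.25 - 0.75i + 2.75j - 1.75k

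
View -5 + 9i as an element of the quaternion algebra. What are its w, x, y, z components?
-5 + 9i + 0j + 0k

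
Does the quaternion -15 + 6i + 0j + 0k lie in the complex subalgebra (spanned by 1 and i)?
Yes. The quaternion -15 + 6i has j- and k-coefficients y = z = 0, so it lies in the complex subalgebra spanned by 1 and i.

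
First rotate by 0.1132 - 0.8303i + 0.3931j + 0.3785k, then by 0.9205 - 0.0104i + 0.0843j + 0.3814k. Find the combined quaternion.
-0.0819 - 0.8835i + 0.0587j + 0.4575k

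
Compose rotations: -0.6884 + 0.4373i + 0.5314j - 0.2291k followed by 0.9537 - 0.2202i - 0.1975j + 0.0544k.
-0.4428 + 0.585i + 0.6161j - 0.2866k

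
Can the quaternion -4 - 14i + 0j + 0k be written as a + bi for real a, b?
Yes. The quaternion -4 - 14i has j- and k-coefficients y = z = 0, so it lies in the complex subalgebra spanned by 1 and i.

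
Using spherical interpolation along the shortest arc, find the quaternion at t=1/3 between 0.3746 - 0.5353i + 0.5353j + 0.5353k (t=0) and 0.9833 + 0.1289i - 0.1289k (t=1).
0.7357 - 0.3711i + 0.4282j + 0.3711k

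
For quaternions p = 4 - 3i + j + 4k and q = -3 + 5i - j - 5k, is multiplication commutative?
No: pq = 24 + 28i - 2j - 34k ≠ 24 + 30i - 12j - 30k = qp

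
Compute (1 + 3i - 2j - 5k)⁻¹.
0.0256 - 0.0769i + 0.0513j + 0.1282k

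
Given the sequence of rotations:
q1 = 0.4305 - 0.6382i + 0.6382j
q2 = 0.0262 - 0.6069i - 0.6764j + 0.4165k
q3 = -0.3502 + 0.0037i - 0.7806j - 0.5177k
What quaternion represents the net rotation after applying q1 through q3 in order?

q2 · q1 = 0.0556 - 0.5438i - 0.5403j - 0.6397k
q3 · q2 · q1 = -0.7704 + 0.4103i + 0.4297j - 0.2313k
-0.7704 + 0.4103i + 0.4297j - 0.2313k


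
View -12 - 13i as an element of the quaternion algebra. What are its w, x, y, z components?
-12 - 13i + 0j + 0k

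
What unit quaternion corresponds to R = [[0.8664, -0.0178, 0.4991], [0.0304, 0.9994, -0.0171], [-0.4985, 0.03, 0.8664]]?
0.9659 + 0.0122i + 0.2582j + 0.0125k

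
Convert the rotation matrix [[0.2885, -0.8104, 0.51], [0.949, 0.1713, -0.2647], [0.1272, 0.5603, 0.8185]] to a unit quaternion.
0.7547 + 0.2733i + 0.1268j + 0.5828k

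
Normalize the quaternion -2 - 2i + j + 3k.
-0.4714 - 0.4714i + 0.2357j + 0.7071k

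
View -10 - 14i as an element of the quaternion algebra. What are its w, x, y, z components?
-10 - 14i + 0j + 0k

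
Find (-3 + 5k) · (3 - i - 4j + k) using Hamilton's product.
-14 + 23i + 7j + 12k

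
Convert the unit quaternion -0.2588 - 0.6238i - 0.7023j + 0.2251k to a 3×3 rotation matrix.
[[-0.0878, 0.9927, 0.0827], [0.7597, 0.1204, -0.6391], [-0.6443, 0.0067, -0.7647]]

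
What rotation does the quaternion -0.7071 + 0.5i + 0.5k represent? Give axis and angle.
axis = (√2/2, 0, √2/2), θ = 3π/2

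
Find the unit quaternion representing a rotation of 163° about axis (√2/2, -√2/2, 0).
0.1478 + 0.6993i - 0.6993j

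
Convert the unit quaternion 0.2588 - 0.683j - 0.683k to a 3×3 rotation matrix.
[[-0.866, 0.3535, -0.3535], [-0.3535, 0.067, 0.933], [0.3535, 0.933, 0.067]]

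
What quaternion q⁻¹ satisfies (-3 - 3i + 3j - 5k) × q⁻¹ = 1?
-0.0577 + 0.0577i - 0.0577j + 0.0962k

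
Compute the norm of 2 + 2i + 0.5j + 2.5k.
3.808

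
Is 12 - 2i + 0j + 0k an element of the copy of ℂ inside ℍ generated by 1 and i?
Yes. The quaternion 12 - 2i has j- and k-coefficients y = z = 0, so it lies in the complex subalgebra spanned by 1 and i.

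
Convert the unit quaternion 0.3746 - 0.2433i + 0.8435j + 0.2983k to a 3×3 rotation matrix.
[[-0.601, -0.6339, 0.4868], [-0.187, 0.7036, 0.6855], [-0.7771, 0.321, -0.5414]]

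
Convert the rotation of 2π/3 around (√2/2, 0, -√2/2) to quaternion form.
0.5 + 0.6124i - 0.6124k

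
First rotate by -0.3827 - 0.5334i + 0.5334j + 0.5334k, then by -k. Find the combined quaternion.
0.5334 + 0.5334i + 0.5334j + 0.3827k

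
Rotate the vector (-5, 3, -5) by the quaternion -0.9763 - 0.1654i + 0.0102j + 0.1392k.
(-3.67, 5.696, -3.617)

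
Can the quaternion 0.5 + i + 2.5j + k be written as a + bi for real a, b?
No. The quaternion 0.5 + i + 2.5j + k has j-coefficient y = 2.5 and k-coefficient z = 1, not both zero, so it does not lie in the complex subalgebra spanned by 1 and i.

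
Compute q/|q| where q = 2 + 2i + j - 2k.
0.5547 + 0.5547i + 0.2774j - 0.5547k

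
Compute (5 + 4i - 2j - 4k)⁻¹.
0.082 - 0.0656i + 0.0328j + 0.0656k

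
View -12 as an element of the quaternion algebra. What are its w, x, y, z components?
-12 + 0i + 0j + 0k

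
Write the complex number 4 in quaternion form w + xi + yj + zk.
4 + 0i + 0j + 0k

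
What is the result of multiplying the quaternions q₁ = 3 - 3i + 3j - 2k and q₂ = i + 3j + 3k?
18i + 16j - 3k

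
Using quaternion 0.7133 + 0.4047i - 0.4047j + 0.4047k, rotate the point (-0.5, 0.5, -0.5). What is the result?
(-0.5, 0.5, -0.5)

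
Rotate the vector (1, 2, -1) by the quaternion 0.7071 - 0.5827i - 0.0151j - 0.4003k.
(1.401, -1.384, -1.457)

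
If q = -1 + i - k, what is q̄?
-1 - i + k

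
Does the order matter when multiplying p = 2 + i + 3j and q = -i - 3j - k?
Yes: pq = 10 - 5i - 5j - 2k ≠ 10 + i - 7j - 2k = qp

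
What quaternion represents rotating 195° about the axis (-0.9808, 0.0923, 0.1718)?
-0.1305 - 0.9724i + 0.0915j + 0.1703k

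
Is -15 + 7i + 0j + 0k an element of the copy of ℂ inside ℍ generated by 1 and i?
Yes. The quaternion -15 + 7i has j- and k-coefficients y = z = 0, so it lies in the complex subalgebra spanned by 1 and i.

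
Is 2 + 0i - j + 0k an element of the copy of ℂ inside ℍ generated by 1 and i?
No. The quaternion 2 - j has j-coefficient y = -1 and k-coefficient z = 0, not both zero, so it does not lie in the complex subalgebra spanned by 1 and i.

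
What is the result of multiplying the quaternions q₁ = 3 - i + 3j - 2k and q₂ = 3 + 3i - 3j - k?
19 - 3i - 7j - 15k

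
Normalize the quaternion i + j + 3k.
0.3015i + 0.3015j + 0.9045k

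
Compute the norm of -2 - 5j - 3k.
√38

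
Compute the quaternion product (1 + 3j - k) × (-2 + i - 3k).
-5 - 8i - 7j - 4k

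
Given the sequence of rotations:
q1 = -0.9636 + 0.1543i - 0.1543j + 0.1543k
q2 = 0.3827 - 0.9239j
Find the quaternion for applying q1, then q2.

q2 · q1 = -0.5113 - 0.0835i + 0.8312j + 0.2016k
-0.5113 - 0.0835i + 0.8312j + 0.2016k


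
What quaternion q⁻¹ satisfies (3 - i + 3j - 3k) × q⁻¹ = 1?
0.1071 + 0.0357i - 0.1071j + 0.1071k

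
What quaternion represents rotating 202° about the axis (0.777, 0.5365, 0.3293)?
-0.1908 + 0.7627i + 0.5266j + 0.3232k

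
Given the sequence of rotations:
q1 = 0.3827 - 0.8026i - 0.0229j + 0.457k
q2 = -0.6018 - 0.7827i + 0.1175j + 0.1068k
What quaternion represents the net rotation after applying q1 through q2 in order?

q2 · q1 = -0.9046 + 0.2396i + 0.3307j - 0.1219k
-0.9046 + 0.2396i + 0.3307j - 0.1219k


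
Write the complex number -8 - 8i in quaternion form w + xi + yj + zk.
-8 - 8i + 0j + 0k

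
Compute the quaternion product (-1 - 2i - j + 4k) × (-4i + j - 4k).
9 + 4i - 25j - 2k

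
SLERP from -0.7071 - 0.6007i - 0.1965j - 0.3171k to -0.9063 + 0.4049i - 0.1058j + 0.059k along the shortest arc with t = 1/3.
-0.9114 - 0.2911i - 0.1932j - 0.2173k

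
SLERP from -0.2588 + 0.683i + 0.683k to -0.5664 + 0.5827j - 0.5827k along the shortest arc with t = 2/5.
0.1042 + 0.5013i - 0.3026j + 0.8039k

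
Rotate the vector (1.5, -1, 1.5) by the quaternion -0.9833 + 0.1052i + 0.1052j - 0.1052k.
(1.275, -0.335, 1.94)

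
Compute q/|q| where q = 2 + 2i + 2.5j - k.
0.5121 + 0.5121i + 0.6402j - 0.2561k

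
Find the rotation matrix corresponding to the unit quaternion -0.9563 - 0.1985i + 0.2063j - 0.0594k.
[[0.9078, -0.1955, -0.371], [0.0317, 0.9141, -0.4042], [0.4182, 0.3551, 0.8361]]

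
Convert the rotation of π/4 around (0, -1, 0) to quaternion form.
0.9239 - 0.3827j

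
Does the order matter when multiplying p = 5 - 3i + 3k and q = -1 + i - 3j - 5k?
Yes: pq = 13 + 17i - 27j - 19k ≠ 13 - i - 3j - 37k = qp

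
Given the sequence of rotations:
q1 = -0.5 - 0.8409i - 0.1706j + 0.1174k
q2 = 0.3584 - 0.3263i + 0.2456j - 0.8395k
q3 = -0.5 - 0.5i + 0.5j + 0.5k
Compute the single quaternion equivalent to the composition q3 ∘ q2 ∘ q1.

q2 · q1 = -0.3131 - 0.2526i + 0.5603j + 0.724k
q3 · q2 · q1 = -0.6119 + 0.3647i - 0.201j - 0.6724k
-0.6119 + 0.3647i - 0.201j - 0.6724k


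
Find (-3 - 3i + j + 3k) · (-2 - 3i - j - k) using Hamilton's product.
1 + 17i - 11j + 3k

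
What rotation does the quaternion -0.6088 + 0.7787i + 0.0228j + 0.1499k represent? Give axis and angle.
axis = (0.9816, 0.0287, 0.189), θ = 255°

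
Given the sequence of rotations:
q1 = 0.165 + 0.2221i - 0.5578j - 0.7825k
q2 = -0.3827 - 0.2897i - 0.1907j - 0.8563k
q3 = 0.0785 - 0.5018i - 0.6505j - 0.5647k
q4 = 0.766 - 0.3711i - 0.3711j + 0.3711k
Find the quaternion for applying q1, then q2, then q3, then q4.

q2 · q1 = -0.7752 - 0.4612i - 0.2349j + 0.3621k
q3 · q2 · q1 = -0.2406 - 0.0154i + 0.928j + 0.284k
q4 · q3 · q2 · q1 = 0.049 - 0.3723i + 0.8998j - 0.2218k
0.049 - 0.3723i + 0.8998j - 0.2218k


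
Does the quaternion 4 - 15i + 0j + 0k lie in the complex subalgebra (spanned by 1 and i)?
Yes. The quaternion 4 - 15i has j- and k-coefficients y = z = 0, so it lies in the complex subalgebra spanned by 1 and i.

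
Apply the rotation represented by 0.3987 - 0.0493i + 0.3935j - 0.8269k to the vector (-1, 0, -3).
(-0.509, 2.533, -1.824)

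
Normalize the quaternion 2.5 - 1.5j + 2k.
0.7071 - 0.4243j + 0.5657k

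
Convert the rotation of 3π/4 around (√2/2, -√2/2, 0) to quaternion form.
0.3827 + 0.6533i - 0.6533j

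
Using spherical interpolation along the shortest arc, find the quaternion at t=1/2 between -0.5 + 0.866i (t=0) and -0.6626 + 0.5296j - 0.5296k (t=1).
-0.7125 + 0.5307i + 0.3246j - 0.3246k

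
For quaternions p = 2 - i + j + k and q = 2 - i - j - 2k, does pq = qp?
No: pq = 6 - 5i - 3j ≠ 6 - 3i + 3j - 4k = qp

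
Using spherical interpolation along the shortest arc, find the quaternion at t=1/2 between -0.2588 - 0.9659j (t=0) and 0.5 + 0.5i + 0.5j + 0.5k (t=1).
-0.4226 - 0.2784i - 0.8163j - 0.2784k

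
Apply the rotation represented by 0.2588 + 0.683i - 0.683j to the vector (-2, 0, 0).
(-0.134, 1.866, -0.707)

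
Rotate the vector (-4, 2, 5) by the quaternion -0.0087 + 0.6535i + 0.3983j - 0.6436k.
(-2.639, -5.999, 1.432)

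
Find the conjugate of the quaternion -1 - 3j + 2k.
-1 + 3j - 2k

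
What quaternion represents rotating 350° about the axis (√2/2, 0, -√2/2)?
-0.9962 + 0.0616i - 0.0616k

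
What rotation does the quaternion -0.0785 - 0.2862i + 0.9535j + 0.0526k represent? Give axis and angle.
axis = (-0.2871, 0.9565, 0.0528), θ = 189°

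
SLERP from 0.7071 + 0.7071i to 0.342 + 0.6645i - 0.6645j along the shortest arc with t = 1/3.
0.6245 + 0.7423i - 0.2428j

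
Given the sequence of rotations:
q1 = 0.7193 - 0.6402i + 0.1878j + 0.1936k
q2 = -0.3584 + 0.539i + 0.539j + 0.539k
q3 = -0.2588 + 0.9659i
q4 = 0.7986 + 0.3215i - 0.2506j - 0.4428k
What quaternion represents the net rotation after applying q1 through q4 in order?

q2 · q1 = -0.1183 + 0.6203i - 0.129j + 0.7646k
q3 · q2 · q1 = -0.5685 - 0.2748i - 0.7051j - 0.3225k
q4 · q3 · q2 · q1 = -0.6852 - 0.6336i - 0.1953j - 0.3014k
-0.6852 - 0.6336i - 0.1953j - 0.3014k


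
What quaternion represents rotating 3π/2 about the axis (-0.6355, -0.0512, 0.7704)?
-0.7071 - 0.4494i - 0.0362j + 0.5448k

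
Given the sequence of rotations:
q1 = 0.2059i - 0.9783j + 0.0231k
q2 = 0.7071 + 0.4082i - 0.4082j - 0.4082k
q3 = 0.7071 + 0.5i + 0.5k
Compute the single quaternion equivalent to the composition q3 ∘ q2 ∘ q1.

q2 · q1 = -0.474 - 0.2632i - 0.7852j - 0.299k
q3 · q2 · q1 = -0.0541 - 0.0305i - 0.5373j - 0.841k
-0.0541 - 0.0305i - 0.5373j - 0.841k


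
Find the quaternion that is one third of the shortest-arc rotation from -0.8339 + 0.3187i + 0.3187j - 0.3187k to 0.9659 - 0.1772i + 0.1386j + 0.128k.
-0.9075 + 0.28i + 0.1701j - 0.2629k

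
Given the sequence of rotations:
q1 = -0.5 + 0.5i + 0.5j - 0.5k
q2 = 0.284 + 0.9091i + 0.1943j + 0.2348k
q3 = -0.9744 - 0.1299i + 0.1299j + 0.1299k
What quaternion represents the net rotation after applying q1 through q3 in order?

q2 · q1 = -0.5763 - 0.5271i + 0.6168j + 0.098k
q3 · q2 · q1 = 0.4002 + 0.5211i - 0.7316j - 0.182k
0.4002 + 0.5211i - 0.7316j - 0.182k


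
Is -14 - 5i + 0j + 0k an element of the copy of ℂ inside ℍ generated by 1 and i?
Yes. The quaternion -14 - 5i has j- and k-coefficients y = z = 0, so it lies in the complex subalgebra spanned by 1 and i.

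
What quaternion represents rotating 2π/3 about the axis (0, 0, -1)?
0.5 - 0.866k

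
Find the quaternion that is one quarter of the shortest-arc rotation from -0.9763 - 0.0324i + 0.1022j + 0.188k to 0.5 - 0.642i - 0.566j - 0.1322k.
-0.9358 + 0.1618i + 0.2484j + 0.1907k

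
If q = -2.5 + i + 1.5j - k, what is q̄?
-2.5 - i - 1.5j + k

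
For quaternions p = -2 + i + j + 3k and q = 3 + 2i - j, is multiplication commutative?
No: pq = -7 + 2i + 11j + 6k ≠ -7 - 4i - j + 12k = qp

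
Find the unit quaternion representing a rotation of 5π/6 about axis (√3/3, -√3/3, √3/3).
0.2588 + 0.5577i - 0.5577j + 0.5577k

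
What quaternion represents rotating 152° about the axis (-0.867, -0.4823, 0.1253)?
0.2419 - 0.8412i - 0.468j + 0.1216k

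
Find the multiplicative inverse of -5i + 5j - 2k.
0.0926i - 0.0926j + 0.037k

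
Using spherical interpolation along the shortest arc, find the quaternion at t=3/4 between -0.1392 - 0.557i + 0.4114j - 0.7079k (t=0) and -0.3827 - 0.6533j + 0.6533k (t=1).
0.2634 - 0.1553i + 0.6306j - 0.7133k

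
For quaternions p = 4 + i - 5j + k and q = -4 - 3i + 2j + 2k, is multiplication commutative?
No: pq = -5 - 28i + 23j - 9k ≠ -5 - 4i + 33j + 17k = qp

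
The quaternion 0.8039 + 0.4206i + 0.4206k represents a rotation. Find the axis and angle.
axis = (√2/2, 0, √2/2), θ = 73°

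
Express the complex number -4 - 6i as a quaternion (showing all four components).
-4 - 6i + 0j + 0k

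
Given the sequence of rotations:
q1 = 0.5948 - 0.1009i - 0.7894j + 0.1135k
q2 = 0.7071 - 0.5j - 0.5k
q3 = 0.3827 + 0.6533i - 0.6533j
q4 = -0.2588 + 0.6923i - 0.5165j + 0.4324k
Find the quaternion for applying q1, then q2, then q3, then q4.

q2 · q1 = 0.0826 - 0.5228i - 0.8051j - 0.2676k
q3 · q2 · q1 = -0.1528 + 0.0287i - 0.1873j - 0.9699k
q4 · q3 · q2 · q1 = 0.3423 + 0.4687i + 0.8113j + 0.0701k
0.3423 + 0.4687i + 0.8113j + 0.0701k
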